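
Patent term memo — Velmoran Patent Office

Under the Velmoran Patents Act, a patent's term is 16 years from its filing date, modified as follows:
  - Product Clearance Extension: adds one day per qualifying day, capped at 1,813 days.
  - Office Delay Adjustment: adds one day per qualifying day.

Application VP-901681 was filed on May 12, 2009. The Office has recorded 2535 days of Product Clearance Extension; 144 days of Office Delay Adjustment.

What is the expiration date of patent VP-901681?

Base term: filing date + 16 years → 12 May 2025.
Product Clearance Extension: 2535 days claimed exceeds the 1813-day cap, so +1813 days → 29 April 2030.
Office Delay Adjustment: +144 days → 20 September 2030.

September 20, 2030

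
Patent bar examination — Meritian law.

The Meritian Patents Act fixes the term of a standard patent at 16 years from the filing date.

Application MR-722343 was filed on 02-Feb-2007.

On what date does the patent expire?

Filing date + 16 years → 2 February 2023.

2023-02-02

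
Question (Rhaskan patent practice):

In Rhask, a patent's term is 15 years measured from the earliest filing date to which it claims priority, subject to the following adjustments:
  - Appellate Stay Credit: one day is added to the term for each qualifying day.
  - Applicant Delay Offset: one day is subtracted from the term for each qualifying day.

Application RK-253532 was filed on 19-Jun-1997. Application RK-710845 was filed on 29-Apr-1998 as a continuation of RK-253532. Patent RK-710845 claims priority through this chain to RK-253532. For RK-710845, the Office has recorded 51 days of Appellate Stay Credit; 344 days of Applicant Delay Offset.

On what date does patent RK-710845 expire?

2011-08-31

Earliest priority filing: 19 June 1997.
Base term: 19 June 1997 + 15 years → 19 June 2012.
Appellate Stay Credit: +51 days → 9 August 2012.
Applicant Delay Offset: −344 days → 31 August 2011.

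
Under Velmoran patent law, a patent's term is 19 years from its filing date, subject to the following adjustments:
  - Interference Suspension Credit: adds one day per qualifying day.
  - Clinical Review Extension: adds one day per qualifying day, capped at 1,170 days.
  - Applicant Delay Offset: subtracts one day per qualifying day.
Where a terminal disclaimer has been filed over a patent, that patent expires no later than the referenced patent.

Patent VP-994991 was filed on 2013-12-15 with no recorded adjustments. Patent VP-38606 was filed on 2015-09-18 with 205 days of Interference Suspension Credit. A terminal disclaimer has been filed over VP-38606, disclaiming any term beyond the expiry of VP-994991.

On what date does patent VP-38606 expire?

December 15, 2032

Natural term of VP-38606:
  Base: filing + 19 years → 18 September 2034.
  Interference Suspension Credit: +205 days → 11 April 2035.
Expiry of referenced patent VP-994991:
  Base: filing + 19 years → 15 December 2032.
Terminal disclaimer: VP-38606 expires on the earlier of 11 April 2035 and 15 December 2032.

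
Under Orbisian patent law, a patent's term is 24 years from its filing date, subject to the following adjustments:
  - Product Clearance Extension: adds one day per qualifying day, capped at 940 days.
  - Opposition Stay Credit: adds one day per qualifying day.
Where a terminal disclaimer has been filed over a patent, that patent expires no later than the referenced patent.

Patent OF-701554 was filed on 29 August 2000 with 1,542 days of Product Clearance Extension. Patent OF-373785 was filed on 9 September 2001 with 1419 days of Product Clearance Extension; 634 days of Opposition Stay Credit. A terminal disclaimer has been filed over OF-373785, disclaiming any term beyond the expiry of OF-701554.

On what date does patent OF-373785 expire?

March 27, 2027

Natural term of OF-373785:
  Base: filing + 24 years → 9 September 2025.
  Product Clearance Extension: 1419 days claimed exceeds the 940-day cap, so +940 days → 6 April 2028.
  Opposition Stay Credit: +634 days → 31 December 2029.
Expiry of referenced patent OF-701554:
  Base: filing + 24 years → 29 August 2024.
  Product Clearance Extension: 1542 days claimed exceeds the 940-day cap, so +940 days → 27 March 2027.
Terminal disclaimer: OF-373785 expires on the earlier of 31 December 2029 and 27 March 2027.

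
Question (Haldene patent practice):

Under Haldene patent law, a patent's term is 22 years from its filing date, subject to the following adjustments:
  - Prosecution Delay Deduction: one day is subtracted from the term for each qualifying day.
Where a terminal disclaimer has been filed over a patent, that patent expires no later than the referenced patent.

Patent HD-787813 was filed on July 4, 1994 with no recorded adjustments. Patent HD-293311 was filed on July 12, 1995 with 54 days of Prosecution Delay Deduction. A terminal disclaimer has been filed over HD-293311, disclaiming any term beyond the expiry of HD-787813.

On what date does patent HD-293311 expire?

July 4, 2016

Natural term of HD-293311:
  Base: filing + 22 years → 12 July 2017.
  Prosecution Delay Deduction: −54 days → 19 May 2017.
Expiry of referenced patent HD-787813:
  Base: filing + 22 years → 4 July 2016.
Terminal disclaimer: HD-293311 expires on the earlier of 19 May 2017 and 4 July 2016.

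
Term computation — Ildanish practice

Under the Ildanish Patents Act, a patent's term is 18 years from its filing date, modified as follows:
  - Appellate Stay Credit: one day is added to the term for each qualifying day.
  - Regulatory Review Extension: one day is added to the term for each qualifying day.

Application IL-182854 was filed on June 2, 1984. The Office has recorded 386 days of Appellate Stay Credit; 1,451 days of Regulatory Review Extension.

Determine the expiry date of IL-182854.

2007-06-13

Base term: filing date + 18 years → 2 June 2002.
Appellate Stay Credit: +386 days → 23 June 2003.
Regulatory Review Extension: +1451 days → 13 June 2007.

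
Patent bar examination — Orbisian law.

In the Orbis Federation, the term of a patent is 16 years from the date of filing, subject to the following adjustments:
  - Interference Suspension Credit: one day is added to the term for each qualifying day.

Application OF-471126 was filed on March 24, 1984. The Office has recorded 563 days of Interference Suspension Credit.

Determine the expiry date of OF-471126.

Base term: filing date + 16 years → 24 March 2000.
Interference Suspension Credit: +563 days → 8 October 2001.

2001-10-08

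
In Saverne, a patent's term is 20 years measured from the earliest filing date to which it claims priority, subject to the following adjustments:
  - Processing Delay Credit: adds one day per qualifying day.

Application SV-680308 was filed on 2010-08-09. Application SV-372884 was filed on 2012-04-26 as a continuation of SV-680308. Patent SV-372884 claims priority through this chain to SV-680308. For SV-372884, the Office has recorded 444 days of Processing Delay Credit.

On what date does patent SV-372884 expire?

Earliest priority filing: 9 August 2010.
Base term: 9 August 2010 + 20 years → 9 August 2030.
Processing Delay Credit: +444 days → 27 October 2031.

October 27, 2031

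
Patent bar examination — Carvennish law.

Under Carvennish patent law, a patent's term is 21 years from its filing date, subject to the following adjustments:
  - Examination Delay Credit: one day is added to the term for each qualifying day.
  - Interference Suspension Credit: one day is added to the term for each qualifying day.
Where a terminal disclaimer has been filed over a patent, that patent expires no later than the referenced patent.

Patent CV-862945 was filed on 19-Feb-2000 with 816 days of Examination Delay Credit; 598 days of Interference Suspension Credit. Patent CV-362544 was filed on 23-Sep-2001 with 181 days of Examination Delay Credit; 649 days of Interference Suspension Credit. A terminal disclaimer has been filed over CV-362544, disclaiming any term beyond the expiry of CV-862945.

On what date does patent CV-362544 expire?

Natural term of CV-362544:
  Base: filing + 21 years → 23 September 2022.
  Examination Delay Credit: +181 days → 23 March 2023.
  Interference Suspension Credit: +649 days → 31 December 2024.
Expiry of referenced patent CV-862945:
  Base: filing + 21 years → 19 February 2021.
  Examination Delay Credit: +816 days → 16 May 2023.
  Interference Suspension Credit: +598 days → 3 January 2025.
Terminal disclaimer: CV-362544 expires on the earlier of 31 December 2024 and 3 January 2025.

December 31, 2024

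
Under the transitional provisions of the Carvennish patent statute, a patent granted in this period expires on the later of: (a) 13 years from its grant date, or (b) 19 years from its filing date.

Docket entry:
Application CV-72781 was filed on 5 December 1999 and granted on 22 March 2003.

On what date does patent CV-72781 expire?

2018-12-05

(a) grant + 13 years → 22 March 2016.
(b) filing + 19 years → 5 December 2018.
Later of the two: 5 December 2018.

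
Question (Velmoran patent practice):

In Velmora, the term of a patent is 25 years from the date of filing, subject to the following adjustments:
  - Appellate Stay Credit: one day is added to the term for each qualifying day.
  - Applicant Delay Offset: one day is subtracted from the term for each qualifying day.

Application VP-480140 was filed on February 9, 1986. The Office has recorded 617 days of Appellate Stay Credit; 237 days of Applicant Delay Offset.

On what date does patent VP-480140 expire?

2012-02-24

Base term: filing date + 25 years → 9 February 2011.
Appellate Stay Credit: +617 days → 18 October 2012.
Applicant Delay Offset: −237 days → 24 February 2012.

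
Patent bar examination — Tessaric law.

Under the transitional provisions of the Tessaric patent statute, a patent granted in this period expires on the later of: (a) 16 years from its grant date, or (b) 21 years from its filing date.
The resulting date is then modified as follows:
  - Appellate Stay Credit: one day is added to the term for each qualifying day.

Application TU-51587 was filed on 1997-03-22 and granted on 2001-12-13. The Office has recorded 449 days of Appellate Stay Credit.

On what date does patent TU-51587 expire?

2019-06-14

(a) grant + 16 years → 13 December 2017.
(b) filing + 21 years → 22 March 2018.
Later of the two: 22 March 2018.
Appellate Stay Credit: +449 days → 14 June 2019.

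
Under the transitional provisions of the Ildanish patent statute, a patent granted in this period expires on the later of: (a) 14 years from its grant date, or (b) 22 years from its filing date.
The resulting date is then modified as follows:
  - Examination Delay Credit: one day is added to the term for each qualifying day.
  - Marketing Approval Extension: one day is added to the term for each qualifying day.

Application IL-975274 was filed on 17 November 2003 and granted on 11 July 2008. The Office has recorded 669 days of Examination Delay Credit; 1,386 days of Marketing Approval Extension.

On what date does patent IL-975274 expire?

(a) grant + 14 years → 11 July 2022.
(b) filing + 22 years → 17 November 2025.
Later of the two: 17 November 2025.
Examination Delay Credit: +669 days → 17 September 2027.
Marketing Approval Extension: +1386 days → 4 July 2031.

2031-07-04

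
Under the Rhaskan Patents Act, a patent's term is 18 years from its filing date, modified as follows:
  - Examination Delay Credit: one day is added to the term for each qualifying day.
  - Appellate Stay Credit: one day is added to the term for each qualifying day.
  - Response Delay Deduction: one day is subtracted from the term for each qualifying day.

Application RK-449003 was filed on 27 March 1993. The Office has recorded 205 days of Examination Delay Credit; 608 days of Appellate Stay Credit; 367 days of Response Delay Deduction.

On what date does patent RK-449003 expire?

June 15, 2012

Base term: filing date + 18 years → 27 March 2011.
Examination Delay Credit: +205 days → 18 October 2011.
Appellate Stay Credit: +608 days → 17 June 2013.
Response Delay Deduction: −367 days → 15 June 2012.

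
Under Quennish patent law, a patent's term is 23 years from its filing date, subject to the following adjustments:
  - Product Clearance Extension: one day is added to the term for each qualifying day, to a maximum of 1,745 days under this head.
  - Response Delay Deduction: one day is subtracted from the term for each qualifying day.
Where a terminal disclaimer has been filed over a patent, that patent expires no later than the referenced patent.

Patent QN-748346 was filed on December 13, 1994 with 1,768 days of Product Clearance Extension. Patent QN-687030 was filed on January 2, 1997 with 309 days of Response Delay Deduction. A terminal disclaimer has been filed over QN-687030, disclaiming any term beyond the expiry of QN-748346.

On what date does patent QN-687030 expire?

February 27, 2019

Natural term of QN-687030:
  Base: filing + 23 years → 2 January 2020.
  Response Delay Deduction: −309 days → 27 February 2019.
Expiry of referenced patent QN-748346:
  Base: filing + 23 years → 13 December 2017.
  Product Clearance Extension: 1768 days claimed exceeds the 1745-day cap, so +1745 days → 23 September 2022.
Terminal disclaimer: QN-687030 expires on the earlier of 27 February 2019 and 23 September 2022.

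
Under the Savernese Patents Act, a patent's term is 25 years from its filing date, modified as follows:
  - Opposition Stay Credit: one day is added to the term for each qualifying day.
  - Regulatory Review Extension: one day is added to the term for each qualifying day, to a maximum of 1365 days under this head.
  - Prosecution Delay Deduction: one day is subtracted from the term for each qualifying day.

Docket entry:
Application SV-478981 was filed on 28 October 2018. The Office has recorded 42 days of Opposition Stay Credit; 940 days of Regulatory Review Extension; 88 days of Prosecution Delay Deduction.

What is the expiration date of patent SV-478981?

April 9, 2046

Base term: filing date + 25 years → 28 October 2043.
Opposition Stay Credit: +42 days → 9 December 2043.
Regulatory Review Extension: 940 days (within the 1365-day cap) → +940 days → 6 July 2046.
Prosecution Delay Deduction: −88 days → 9 April 2046.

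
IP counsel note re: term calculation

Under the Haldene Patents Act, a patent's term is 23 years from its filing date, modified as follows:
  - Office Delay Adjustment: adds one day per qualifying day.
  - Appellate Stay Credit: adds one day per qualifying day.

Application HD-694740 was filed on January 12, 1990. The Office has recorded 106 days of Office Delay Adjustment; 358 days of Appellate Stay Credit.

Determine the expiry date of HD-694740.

Base term: filing date + 23 years → 12 January 2013.
Office Delay Adjustment: +106 days → 28 April 2013.
Appellate Stay Credit: +358 days → 21 April 2014.

2014-04-21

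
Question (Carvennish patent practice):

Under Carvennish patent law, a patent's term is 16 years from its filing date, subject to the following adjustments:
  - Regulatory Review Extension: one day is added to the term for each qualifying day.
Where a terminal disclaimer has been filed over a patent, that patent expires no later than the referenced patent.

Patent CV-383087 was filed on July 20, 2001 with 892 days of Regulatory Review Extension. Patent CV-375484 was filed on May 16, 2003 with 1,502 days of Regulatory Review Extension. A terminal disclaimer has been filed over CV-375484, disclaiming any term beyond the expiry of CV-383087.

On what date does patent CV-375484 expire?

Natural term of CV-375484:
  Base: filing + 16 years → 16 May 2019.
  Regulatory Review Extension: +1502 days → 26 June 2023.
Expiry of referenced patent CV-383087:
  Base: filing + 16 years → 20 July 2017.
  Regulatory Review Extension: +892 days → 29 December 2019.
Terminal disclaimer: CV-375484 expires on the earlier of 26 June 2023 and 29 December 2019.

2019-12-29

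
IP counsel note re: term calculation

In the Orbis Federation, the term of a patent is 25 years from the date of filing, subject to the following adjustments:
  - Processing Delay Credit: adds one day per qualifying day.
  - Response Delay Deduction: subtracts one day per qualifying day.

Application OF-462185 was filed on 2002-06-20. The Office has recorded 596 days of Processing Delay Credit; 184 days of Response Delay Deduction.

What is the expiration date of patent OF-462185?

August 5, 2028

Base term: filing date + 25 years → 20 June 2027.
Processing Delay Credit: +596 days → 5 February 2029.
Response Delay Deduction: −184 days → 5 August 2028.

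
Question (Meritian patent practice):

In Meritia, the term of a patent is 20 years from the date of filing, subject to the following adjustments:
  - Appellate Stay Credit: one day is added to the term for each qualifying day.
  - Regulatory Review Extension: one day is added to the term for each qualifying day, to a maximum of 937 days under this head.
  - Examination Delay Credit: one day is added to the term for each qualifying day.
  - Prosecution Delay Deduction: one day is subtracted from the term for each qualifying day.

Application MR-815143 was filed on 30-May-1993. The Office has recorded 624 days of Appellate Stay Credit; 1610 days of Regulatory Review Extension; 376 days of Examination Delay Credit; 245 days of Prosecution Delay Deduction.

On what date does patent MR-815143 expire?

2018-01-16

Base term: filing date + 20 years → 30 May 2013.
Appellate Stay Credit: +624 days → 13 February 2015.
Regulatory Review Extension: 1610 days claimed exceeds the 937-day cap, so +937 days → 7 September 2017.
Examination Delay Credit: +376 days → 18 September 2018.
Prosecution Delay Deduction: −245 days → 16 January 2018.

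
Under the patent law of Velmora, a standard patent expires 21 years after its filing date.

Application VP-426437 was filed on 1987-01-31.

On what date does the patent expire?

2008-01-31

Filing date + 21 years → 31 January 2008.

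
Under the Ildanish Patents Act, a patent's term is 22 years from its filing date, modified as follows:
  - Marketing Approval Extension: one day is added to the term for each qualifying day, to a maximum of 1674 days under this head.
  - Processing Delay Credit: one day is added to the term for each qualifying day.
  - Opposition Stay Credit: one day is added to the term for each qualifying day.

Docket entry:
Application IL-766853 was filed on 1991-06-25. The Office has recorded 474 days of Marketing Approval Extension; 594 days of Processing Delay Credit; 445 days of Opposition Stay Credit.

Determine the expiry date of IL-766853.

Base term: filing date + 22 years → 25 June 2013.
Marketing Approval Extension: 474 days (within the 1674-day cap) → +474 days → 12 October 2014.
Processing Delay Credit: +594 days → 28 May 2016.
Opposition Stay Credit: +445 days → 16 August 2017.

2017-08-16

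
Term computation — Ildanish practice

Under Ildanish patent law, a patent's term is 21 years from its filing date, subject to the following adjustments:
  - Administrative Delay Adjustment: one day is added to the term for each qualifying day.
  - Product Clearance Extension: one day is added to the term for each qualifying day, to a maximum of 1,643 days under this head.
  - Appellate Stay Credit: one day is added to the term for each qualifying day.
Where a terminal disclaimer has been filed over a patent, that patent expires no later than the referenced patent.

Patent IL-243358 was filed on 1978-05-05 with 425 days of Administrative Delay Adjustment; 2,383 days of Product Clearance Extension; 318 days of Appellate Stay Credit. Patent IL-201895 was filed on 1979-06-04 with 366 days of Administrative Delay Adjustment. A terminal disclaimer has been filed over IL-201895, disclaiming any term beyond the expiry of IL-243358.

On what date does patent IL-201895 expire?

Natural term of IL-201895:
  Base: filing + 21 years → 4 June 2000.
  Administrative Delay Adjustment: +366 days → 5 June 2001.
Expiry of referenced patent IL-243358:
  Base: filing + 21 years → 5 May 1999.
  Administrative Delay Adjustment: +425 days → 3 July 2000.
  Product Clearance Extension: 2383 days claimed exceeds the 1643-day cap, so +1643 days → 1 January 2005.
  Appellate Stay Credit: +318 days → 15 November 2005.
Terminal disclaimer: IL-201895 expires on the earlier of 5 June 2001 and 15 November 2005.

2001-06-05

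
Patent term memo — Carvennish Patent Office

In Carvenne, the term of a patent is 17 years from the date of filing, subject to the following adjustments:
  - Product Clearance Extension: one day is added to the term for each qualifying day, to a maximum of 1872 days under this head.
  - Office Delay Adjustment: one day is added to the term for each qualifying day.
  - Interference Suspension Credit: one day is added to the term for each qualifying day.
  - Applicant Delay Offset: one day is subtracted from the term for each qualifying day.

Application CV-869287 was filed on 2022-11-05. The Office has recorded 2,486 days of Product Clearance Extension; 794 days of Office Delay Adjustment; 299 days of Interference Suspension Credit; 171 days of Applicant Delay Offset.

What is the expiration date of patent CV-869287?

Base term: filing date + 17 years → 5 November 2039.
Product Clearance Extension: 2486 days claimed exceeds the 1872-day cap, so +1872 days → 20 December 2044.
Office Delay Adjustment: +794 days → 22 February 2047.
Interference Suspension Credit: +299 days → 18 December 2047.
Applicant Delay Offset: −171 days → 30 June 2047.

June 30, 2047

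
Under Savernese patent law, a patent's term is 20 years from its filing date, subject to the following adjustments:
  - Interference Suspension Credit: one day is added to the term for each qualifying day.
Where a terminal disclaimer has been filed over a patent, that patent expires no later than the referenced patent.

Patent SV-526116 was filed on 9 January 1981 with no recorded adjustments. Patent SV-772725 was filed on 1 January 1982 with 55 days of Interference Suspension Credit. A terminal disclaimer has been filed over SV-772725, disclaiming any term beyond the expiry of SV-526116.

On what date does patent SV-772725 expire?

January 9, 2001

Natural term of SV-772725:
  Base: filing + 20 years → 1 January 2002.
  Interference Suspension Credit: +55 days → 25 February 2002.
Expiry of referenced patent SV-526116:
  Base: filing + 20 years → 9 January 2001.
Terminal disclaimer: SV-772725 expires on the earlier of 25 February 2002 and 9 January 2001.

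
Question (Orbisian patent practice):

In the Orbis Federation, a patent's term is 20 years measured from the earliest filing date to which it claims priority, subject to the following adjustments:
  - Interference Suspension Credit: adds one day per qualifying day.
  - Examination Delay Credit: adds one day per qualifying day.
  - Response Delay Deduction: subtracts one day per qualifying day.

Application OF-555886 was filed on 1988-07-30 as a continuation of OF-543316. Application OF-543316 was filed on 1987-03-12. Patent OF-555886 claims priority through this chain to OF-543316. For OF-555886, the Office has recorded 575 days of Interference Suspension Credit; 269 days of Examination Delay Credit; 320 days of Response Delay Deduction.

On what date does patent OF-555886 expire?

Earliest priority filing: 12 March 1987.
Base term: 12 March 1987 + 20 years → 12 March 2007.
Interference Suspension Credit: +575 days → 7 October 2008.
Examination Delay Credit: +269 days → 3 July 2009.
Response Delay Deduction: −320 days → 17 August 2008.

2008-08-17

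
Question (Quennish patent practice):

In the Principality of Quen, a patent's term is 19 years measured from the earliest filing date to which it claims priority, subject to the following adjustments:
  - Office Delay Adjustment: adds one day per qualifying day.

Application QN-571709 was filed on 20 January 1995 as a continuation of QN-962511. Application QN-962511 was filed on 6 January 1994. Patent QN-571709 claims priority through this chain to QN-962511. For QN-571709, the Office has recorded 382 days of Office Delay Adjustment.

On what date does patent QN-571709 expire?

2014-01-23

Earliest priority filing: 6 January 1994.
Base term: 6 January 1994 + 19 years → 6 January 2013.
Office Delay Adjustment: +382 days → 23 January 2014.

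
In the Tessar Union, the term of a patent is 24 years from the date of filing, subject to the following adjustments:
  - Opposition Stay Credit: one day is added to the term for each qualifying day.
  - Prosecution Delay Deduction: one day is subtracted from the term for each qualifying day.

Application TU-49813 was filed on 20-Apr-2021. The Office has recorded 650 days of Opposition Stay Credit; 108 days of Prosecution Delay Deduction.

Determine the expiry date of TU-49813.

Base term: filing date + 24 years → 20 April 2045.
Opposition Stay Credit: +650 days → 30 January 2047.
Prosecution Delay Deduction: −108 days → 14 October 2046.

October 14, 2046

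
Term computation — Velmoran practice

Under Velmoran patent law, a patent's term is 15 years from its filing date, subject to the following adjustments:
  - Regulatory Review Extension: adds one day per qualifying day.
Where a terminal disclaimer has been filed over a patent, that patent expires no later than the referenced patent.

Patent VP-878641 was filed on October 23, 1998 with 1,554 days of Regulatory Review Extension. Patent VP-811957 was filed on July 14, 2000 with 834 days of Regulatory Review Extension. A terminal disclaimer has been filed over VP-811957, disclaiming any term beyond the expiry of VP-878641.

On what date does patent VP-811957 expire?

Natural term of VP-811957:
  Base: filing + 15 years → 14 July 2015.
  Regulatory Review Extension: +834 days → 25 October 2017.
Expiry of referenced patent VP-878641:
  Base: filing + 15 years → 23 October 2013.
  Regulatory Review Extension: +1554 days → 24 January 2018.
Terminal disclaimer: VP-811957 expires on the earlier of 25 October 2017 and 24 January 2018.

2017-10-25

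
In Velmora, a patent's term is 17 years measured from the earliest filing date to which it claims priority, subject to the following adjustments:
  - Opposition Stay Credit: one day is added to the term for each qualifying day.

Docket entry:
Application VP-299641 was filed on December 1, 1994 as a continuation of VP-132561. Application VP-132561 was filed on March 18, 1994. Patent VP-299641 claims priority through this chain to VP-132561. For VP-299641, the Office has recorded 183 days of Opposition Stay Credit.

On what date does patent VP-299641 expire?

Earliest priority filing: 18 March 1994.
Base term: 18 March 1994 + 17 years → 18 March 2011.
Opposition Stay Credit: +183 days → 17 September 2011.

September 17, 2011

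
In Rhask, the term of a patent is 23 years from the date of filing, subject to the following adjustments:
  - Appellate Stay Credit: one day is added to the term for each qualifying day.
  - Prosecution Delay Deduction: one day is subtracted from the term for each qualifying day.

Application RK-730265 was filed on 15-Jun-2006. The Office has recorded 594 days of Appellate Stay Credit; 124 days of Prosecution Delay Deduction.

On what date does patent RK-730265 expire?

Base term: filing date + 23 years → 15 June 2029.
Appellate Stay Credit: +594 days → 30 January 2031.
Prosecution Delay Deduction: −124 days → 28 September 2030.

2030-09-28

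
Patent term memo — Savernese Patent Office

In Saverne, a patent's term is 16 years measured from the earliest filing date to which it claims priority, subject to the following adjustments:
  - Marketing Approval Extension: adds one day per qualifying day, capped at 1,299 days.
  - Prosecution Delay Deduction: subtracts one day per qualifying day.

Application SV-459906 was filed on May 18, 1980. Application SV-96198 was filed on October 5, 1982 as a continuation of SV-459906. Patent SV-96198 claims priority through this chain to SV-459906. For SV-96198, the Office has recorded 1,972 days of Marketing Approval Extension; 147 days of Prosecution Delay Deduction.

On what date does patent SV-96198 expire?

1999-07-14

Earliest priority filing: 18 May 1980.
Base term: 18 May 1980 + 16 years → 18 May 1996.
Marketing Approval Extension: 1972 days claimed exceeds the 1299-day cap, so +1299 days → 8 December 1999.
Prosecution Delay Deduction: −147 days → 14 July 1999.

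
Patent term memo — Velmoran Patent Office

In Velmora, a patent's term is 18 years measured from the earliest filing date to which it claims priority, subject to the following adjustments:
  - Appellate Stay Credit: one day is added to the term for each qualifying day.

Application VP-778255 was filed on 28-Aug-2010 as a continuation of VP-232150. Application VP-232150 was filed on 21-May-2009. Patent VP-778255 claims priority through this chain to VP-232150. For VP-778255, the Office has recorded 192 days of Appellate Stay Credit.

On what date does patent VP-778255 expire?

Earliest priority filing: 21 May 2009.
Base term: 21 May 2009 + 18 years → 21 May 2027.
Appellate Stay Credit: +192 days → 29 November 2027.

November 29, 2027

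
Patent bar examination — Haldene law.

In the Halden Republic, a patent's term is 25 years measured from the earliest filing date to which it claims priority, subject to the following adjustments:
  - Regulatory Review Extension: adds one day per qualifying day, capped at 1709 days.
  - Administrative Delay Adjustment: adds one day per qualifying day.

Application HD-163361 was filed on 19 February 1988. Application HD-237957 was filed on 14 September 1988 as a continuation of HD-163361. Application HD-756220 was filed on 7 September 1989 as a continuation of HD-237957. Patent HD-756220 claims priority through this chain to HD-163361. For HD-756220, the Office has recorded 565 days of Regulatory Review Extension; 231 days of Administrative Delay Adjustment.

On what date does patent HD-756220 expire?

April 26, 2015

Earliest priority filing: 19 February 1988.
Base term: 19 February 1988 + 25 years → 19 February 2013.
Regulatory Review Extension: 565 days (within the 1709-day cap) → +565 days → 7 September 2014.
Administrative Delay Adjustment: +231 days → 26 April 2015.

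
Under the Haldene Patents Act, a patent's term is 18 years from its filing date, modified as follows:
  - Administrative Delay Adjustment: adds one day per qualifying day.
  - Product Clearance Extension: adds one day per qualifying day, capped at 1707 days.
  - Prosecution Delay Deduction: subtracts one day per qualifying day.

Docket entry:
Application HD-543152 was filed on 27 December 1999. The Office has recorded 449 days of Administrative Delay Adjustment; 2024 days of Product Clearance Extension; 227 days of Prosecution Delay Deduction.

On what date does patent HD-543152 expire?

April 9, 2023

Base term: filing date + 18 years → 27 December 2017.
Administrative Delay Adjustment: +449 days → 21 March 2019.
Product Clearance Extension: 2024 days claimed exceeds the 1707-day cap, so +1707 days → 22 November 2023.
Prosecution Delay Deduction: −227 days → 9 April 2023.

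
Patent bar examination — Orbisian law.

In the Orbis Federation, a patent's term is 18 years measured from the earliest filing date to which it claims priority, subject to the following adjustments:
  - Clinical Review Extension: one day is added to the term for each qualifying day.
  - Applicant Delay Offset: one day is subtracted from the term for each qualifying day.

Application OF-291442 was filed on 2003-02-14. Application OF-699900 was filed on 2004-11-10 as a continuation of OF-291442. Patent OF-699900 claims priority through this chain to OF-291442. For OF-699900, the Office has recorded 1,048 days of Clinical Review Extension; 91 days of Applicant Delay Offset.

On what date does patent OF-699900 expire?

2023-09-29

Earliest priority filing: 14 February 2003.
Base term: 14 February 2003 + 18 years → 14 February 2021.
Clinical Review Extension: +1048 days → 29 December 2023.
Applicant Delay Offset: −91 days → 29 September 2023.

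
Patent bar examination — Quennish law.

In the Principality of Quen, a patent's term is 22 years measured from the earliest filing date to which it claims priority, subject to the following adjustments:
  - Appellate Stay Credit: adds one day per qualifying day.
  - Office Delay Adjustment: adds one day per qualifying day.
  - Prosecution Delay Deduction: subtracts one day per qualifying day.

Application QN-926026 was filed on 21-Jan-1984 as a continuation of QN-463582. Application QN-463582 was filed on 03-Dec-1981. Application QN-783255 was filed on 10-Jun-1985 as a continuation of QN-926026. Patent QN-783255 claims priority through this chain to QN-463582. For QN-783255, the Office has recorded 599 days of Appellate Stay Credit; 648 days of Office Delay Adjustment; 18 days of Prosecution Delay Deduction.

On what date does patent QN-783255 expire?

2007-04-15

Earliest priority filing: 3 December 1981.
Base term: 3 December 1981 + 22 years → 3 December 2003.
Appellate Stay Credit: +599 days → 24 July 2005.
Office Delay Adjustment: +648 days → 3 May 2007.
Prosecution Delay Deduction: −18 days → 15 April 2007.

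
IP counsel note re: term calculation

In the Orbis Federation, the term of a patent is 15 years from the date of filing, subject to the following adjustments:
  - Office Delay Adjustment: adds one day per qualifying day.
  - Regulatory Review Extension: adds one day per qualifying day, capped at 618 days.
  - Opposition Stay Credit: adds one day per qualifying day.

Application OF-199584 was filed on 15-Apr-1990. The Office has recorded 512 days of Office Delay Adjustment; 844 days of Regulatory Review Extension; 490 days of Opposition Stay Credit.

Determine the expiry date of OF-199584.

Base term: filing date + 15 years → 15 April 2005.
Office Delay Adjustment: +512 days → 9 September 2006.
Regulatory Review Extension: 844 days claimed exceeds the 618-day cap, so +618 days → 19 May 2008.
Opposition Stay Credit: +490 days → 21 September 2009.

2009-09-21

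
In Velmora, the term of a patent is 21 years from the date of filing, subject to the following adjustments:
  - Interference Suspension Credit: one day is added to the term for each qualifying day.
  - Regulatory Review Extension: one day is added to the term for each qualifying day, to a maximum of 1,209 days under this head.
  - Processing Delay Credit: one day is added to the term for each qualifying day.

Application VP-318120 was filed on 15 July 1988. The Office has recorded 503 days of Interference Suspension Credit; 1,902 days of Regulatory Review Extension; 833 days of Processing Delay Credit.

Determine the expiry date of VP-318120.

2016-07-03

Base term: filing date + 21 years → 15 July 2009.
Interference Suspension Credit: +503 days → 30 November 2010.
Regulatory Review Extension: 1902 days claimed exceeds the 1209-day cap, so +1209 days → 23 March 2014.
Processing Delay Credit: +833 days → 3 July 2016.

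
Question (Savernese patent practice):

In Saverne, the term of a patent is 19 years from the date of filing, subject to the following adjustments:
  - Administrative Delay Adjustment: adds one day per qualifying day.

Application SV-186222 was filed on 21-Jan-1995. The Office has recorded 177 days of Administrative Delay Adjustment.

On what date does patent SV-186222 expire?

Base term: filing date + 19 years → 21 January 2014.
Administrative Delay Adjustment: +177 days → 17 July 2014.

July 17, 2014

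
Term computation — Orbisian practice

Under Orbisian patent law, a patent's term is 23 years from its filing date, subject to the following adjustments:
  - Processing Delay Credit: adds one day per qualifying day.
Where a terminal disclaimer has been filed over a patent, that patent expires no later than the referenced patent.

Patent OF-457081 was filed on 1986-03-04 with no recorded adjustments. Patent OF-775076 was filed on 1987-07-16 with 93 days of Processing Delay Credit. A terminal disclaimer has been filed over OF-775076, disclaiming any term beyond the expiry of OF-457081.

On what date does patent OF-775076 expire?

Natural term of OF-775076:
  Base: filing + 23 years → 16 July 2010.
  Processing Delay Credit: +93 days → 17 October 2010.
Expiry of referenced patent OF-457081:
  Base: filing + 23 years → 4 March 2009.
Terminal disclaimer: OF-775076 expires on the earlier of 17 October 2010 and 4 March 2009.

2009-03-04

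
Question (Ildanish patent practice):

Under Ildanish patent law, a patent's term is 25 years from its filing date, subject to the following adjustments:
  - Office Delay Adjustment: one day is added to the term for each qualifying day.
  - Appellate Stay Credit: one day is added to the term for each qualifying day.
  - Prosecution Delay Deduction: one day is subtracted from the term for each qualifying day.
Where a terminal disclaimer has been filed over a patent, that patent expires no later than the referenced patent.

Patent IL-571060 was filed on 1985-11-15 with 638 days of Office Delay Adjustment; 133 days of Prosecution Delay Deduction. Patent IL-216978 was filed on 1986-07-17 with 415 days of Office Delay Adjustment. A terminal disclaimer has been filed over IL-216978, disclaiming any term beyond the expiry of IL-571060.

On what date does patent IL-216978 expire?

April 3, 2012

Natural term of IL-216978:
  Base: filing + 25 years → 17 July 2011.
  Office Delay Adjustment: +415 days → 4 September 2012.
Expiry of referenced patent IL-571060:
  Base: filing + 25 years → 15 November 2010.
  Office Delay Adjustment: +638 days → 14 August 2012.
  Prosecution Delay Deduction: −133 days → 3 April 2012.
Terminal disclaimer: IL-216978 expires on the earlier of 4 September 2012 and 3 April 2012.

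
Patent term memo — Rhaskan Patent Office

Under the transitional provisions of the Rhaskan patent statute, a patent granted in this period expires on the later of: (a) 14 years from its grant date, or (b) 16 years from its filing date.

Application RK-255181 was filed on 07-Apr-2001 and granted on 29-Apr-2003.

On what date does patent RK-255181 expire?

(a) grant + 14 years → 29 April 2017.
(b) filing + 16 years → 7 April 2017.
Later of the two: 29 April 2017.

2017-04-29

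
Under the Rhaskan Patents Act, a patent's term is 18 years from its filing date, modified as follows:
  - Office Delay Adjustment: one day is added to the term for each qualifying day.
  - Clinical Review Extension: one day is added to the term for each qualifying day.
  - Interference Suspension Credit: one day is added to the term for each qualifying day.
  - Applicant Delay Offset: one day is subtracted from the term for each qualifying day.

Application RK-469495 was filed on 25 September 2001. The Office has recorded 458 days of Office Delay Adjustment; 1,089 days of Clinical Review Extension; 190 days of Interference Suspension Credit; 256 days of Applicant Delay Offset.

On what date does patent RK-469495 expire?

Base term: filing date + 18 years → 25 September 2019.
Office Delay Adjustment: +458 days → 26 December 2020.
Clinical Review Extension: +1089 days → 20 December 2023.
Interference Suspension Credit: +190 days → 27 June 2024.
Applicant Delay Offset: −256 days → 15 October 2023.

October 15, 2023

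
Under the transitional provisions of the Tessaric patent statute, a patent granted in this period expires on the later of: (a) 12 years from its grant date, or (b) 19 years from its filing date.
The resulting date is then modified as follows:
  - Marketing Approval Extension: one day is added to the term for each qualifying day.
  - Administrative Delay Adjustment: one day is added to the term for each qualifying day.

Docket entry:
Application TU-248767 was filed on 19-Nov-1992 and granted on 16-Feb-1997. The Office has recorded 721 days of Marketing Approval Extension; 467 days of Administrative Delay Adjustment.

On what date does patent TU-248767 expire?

2015-02-19

(a) grant + 12 years → 16 February 2009.
(b) filing + 19 years → 19 November 2011.
Later of the two: 19 November 2011.
Marketing Approval Extension: +721 days → 9 November 2013.
Administrative Delay Adjustment: +467 days → 19 February 2015.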